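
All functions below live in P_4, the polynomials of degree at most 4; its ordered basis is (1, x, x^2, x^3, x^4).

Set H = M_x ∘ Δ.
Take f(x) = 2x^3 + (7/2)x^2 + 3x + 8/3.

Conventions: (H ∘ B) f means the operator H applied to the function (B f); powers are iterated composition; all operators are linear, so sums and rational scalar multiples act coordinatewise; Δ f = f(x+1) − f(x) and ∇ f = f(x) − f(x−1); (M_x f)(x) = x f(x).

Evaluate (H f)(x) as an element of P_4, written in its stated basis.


Δ f = 6x^2 + 13x + 17/2
M_x Δ f = 6x^3 + 13x^2 + (17/2)x

g(x) = 6x^3 + 13x^2 + (17/2)x


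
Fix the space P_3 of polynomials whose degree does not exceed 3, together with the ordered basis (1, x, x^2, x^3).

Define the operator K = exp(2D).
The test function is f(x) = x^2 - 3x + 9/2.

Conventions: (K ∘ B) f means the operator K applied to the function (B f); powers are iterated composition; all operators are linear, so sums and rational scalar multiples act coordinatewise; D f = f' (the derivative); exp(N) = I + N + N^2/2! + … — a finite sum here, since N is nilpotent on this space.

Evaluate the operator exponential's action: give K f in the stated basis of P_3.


order-1 term: 4x - 6
order-2 term: 4
the series for exp(2D) f terminates at order 2
exp(2D) f = x^2 + x + 5/2

the image equals g(x) = x^2 + x + 5/2


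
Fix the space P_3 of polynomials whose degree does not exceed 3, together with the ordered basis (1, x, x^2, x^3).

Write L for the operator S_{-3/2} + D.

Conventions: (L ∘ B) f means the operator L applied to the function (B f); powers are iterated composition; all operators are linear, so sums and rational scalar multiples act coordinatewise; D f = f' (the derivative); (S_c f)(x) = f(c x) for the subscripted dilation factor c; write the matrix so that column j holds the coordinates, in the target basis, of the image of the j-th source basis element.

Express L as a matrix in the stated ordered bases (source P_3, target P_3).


the matrix is [[1, 1, 0, 0]; [0, -3/2, 2, 0]; [0, 0, 9/4, 3]; [0, 0, 0, -27/8]] (rows listed top to bottom)

image of 1: 1
image of x: -(3/2)x + 1
image of x^2: (9/4)x^2 + 2x
image of x^3: -(27/8)x^3 + 3x^2
each image's coordinates form column j of the matrix


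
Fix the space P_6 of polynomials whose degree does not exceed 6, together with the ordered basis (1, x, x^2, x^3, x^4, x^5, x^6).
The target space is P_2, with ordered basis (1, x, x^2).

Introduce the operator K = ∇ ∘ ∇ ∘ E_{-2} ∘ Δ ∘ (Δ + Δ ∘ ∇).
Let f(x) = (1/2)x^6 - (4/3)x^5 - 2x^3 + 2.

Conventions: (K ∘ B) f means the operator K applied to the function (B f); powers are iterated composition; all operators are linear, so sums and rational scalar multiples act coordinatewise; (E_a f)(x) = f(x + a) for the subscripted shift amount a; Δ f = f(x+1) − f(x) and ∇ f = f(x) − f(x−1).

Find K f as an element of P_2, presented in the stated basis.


the image equals g(x) = 180x^2 - 520x + 40

Δ f = 3x^5 + (5/6)x^4 - (10/3)x^3 - (71/6)x^2 - (29/3)x - 17/6
∇ f = 3x^5 - (85/6)x^4 + (70/3)x^3 - (161/6)x^2 + (47/3)x - 23/6
Δ ∇ f = 15x^4 - (80/3)x^3 + 15x^2 - (76/3)x + 1
(Δ + Δ ∘ ∇) f = 3x^5 + (95/6)x^4 - 30x^3 + (19/6)x^2 - 35x - 11/6
Δ (Δ + Δ ∘ ∇) f = 15x^4 + (280/3)x^3 + 35x^2 - (16/3)x - 43
E_{-2} Δ (Δ + Δ ∘ ∇) f = 15x^4 - (80/3)x^3 - 165x^2 + (1484/3)x - 399
∇ E_{-2} Δ (Δ + Δ ∘ ∇) f = 60x^3 - 170x^2 - 190x + 618
∇ ∇ E_{-2} Δ (Δ + Δ ∘ ∇) f = 180x^2 - 520x + 40


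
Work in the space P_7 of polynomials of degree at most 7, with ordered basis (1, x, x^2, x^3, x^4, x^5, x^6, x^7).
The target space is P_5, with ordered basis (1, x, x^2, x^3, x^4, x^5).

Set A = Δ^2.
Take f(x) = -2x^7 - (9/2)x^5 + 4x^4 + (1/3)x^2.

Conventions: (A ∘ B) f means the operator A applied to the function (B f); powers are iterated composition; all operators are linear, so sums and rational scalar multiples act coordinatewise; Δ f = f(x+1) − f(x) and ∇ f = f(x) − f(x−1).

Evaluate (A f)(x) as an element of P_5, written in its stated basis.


Δ f = -14x^6 - 42x^5 - (185/2)x^4 - 99x^3 - 63x^2 - (119/6)x - 13/6
Δ Δ f = -84x^5 - 420x^4 - 1070x^3 - 1482x^2 - 1087x - 991/3

the image equals g(x) = -84x^5 - 420x^4 - 1070x^3 - 1482x^2 - 1087x - 991/3


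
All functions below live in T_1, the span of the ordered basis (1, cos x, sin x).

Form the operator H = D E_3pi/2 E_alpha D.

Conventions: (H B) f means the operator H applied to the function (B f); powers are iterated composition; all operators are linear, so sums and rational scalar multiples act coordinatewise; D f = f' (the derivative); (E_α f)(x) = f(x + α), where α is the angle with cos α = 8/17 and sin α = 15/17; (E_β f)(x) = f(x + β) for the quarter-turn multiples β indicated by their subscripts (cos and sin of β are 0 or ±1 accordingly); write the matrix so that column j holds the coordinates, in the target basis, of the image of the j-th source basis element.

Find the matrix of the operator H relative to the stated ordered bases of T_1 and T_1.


the matrix is [[0, 0, 0]; [0, -15/17, 8/17]; [0, -8/17, -15/17]] (rows listed top to bottom)

image of 1: 0
image of cos x: -(15/17)cos x - (8/17)sin x
image of sin x: (8/17)cos x - (15/17)sin x
each image's coordinates form column j of the matrix


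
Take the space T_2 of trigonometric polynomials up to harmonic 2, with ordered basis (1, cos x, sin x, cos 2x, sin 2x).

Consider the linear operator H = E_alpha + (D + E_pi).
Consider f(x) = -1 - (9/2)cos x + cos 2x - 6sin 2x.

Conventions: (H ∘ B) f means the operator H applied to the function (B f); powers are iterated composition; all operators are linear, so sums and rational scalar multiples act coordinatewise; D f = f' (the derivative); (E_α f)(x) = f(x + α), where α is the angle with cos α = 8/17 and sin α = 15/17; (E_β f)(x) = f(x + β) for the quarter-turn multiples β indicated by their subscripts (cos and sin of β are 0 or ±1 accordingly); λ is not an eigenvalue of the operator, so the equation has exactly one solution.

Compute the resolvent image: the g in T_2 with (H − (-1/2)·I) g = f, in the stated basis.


the image equals g(x) = -2/5 + (9/241)cos x - (576/241)sin x + (20722/10289)cos 2x - (3268/10289)sin 2x

write g with unknown coordinates in the stated basis and equate coefficients in (H − (-1/2)·I) g = f
solving from the highest basis element down gives g = -2/5 + (9/241)cos x - (576/241)sin x + (20722/10289)cos 2x - (3268/10289)sin 2x
check: H g = -4/5 - (1089/241)cos x + (288/241)sin x - (72/10289)cos 2x - (60100/10289)sin 2x
so H g − (-1/2)·g = -1 - (9/2)cos x + cos 2x - 6sin 2x = f ✓


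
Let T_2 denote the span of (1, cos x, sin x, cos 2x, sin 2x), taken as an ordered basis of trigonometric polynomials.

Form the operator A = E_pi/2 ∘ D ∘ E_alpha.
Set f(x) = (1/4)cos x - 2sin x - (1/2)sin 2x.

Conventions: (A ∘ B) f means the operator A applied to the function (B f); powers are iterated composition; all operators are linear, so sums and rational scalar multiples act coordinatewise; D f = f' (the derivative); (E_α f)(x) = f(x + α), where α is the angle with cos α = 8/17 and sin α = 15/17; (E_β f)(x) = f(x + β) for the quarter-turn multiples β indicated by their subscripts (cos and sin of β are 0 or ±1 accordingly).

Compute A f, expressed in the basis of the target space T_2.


E_alpha f = -(28/17)cos x - (79/68)sin x - (120/289)cos 2x + (161/578)sin 2x
D E_alpha f = -(79/68)cos x + (28/17)sin x + (161/289)cos 2x + (240/289)sin 2x
E_pi/2 D E_alpha f = (28/17)cos x + (79/68)sin x - (161/289)cos 2x - (240/289)sin 2x

the image equals g(x) = (28/17)cos x + (79/68)sin x - (161/289)cos 2x - (240/289)sin 2x


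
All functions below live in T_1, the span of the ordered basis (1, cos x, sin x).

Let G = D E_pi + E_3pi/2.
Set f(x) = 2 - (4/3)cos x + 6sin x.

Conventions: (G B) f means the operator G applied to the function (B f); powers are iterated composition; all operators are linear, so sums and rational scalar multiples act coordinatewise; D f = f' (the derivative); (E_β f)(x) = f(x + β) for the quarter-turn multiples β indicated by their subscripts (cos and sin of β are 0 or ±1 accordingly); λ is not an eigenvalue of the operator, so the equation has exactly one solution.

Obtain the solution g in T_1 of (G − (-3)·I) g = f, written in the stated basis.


the image equals g(x) = 1/2 + (8/13)cos x + (62/39)sin x

write g with unknown coordinates in the stated basis and equate coefficients in (G − (-3)·I) g = f
solving from the highest basis element down gives g = 1/2 + (8/13)cos x + (62/39)sin x
check: G g = 1/2 - (124/39)cos x + (16/13)sin x
so G g − (-3)·g = 2 - (4/3)cos x + 6sin x = f ✓


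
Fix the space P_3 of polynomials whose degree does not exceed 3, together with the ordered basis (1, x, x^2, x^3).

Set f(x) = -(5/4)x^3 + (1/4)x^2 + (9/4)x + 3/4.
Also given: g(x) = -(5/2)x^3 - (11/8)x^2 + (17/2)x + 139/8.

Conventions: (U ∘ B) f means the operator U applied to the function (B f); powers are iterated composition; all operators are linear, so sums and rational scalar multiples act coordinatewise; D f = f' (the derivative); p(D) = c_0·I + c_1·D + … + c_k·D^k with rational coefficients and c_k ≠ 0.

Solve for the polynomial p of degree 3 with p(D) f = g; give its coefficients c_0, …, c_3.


c_0 = 2, c_1 = 1/2, c_2 = -1/2, c_3 = -2

D^0 f = -(5/4)x^3 + (1/4)x^2 + (9/4)x + 3/4
D^1 f = -(15/4)x^2 + (1/2)x + 9/4
D^2 f = -(15/2)x + 1/2
D^3 f = -15/2
matching coefficients of g against c_0 f + c_1 Df + … from the top degree down determines the c_i
solution: c_0 = 2, c_1 = 1/2, c_2 = -1/2, c_3 = -2


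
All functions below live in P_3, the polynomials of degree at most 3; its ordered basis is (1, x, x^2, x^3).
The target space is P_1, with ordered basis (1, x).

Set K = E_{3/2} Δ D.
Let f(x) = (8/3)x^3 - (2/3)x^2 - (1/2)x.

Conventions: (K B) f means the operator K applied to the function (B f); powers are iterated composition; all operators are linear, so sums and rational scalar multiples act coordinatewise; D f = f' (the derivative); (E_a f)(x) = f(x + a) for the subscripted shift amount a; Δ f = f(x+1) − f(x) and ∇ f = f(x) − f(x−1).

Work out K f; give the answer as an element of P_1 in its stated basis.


g(x) = 16x + 92/3

D f = 8x^2 - (4/3)x - 1/2
Δ D f = 16x + 20/3
E_{3/2} (Δ D) f = 16x + 92/3


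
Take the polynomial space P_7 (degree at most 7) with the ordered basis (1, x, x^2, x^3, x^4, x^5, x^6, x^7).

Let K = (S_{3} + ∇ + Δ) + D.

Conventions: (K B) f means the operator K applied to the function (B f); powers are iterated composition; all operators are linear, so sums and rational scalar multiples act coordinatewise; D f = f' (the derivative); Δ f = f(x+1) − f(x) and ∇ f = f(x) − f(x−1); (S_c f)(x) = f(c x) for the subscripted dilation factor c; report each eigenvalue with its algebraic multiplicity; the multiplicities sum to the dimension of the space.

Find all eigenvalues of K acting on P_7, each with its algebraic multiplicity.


λ = 1 (multiplicity 1), λ = 3 (multiplicity 1), λ = 9 (multiplicity 1), λ = 27 (multiplicity 1), λ = 81 (multiplicity 1), λ = 243 (multiplicity 1), λ = 729 (multiplicity 1), λ = 2187 (multiplicity 1)

image of 1: 1
image of x: 3x + 3
image of x^2: 9x^2 + 6x
image of x^3: 27x^3 + 9x^2 + 2
image of x^4: 81x^4 + 12x^3 + 8x
image of x^5: 243x^5 + 15x^4 + 20x^2 + 2
image of x^6: 729x^6 + 18x^5 + 40x^3 + 12x
image of x^7: 2187x^7 + 21x^6 + 70x^4 + 42x^2 + 2
the matrix is upper triangular; its diagonal is (1, 3, 9, 27, 81, 243, 729, 2187)
for a triangular matrix the eigenvalues are the diagonal entries, with algebraic multiplicity their repetition count


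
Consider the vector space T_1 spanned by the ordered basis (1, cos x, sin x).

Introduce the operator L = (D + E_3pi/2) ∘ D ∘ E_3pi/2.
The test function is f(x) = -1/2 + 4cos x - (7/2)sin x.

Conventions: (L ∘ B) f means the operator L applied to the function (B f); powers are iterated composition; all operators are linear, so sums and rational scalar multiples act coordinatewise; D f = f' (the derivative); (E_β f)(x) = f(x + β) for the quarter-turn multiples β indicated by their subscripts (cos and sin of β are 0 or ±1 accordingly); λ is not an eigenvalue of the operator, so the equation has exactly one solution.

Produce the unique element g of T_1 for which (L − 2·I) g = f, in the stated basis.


write g with unknown coordinates in the stated basis and equate coefficients in (L − 2·I) g = f
solving from the highest basis element down gives g = 1/4 - 2cos x + (7/4)sin x
check: L g = 0
so L g − 2·g = -1/2 + 4cos x - (7/2)sin x = f ✓

g(x) = 1/4 - 2cos x + (7/4)sin x


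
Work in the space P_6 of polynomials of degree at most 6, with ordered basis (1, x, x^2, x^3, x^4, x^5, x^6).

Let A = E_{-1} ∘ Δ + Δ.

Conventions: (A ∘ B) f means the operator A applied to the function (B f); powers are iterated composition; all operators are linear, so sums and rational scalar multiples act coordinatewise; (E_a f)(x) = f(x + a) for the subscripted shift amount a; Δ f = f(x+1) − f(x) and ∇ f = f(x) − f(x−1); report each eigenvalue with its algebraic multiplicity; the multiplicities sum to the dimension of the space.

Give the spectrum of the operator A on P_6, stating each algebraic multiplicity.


image of 1: 0
image of x: 2
image of x^2: 4x
image of x^3: 6x^2 + 2
image of x^4: 8x^3 + 8x
image of x^5: 10x^4 + 20x^2 + 2
image of x^6: 12x^5 + 40x^3 + 12x
the matrix is upper triangular; its diagonal is (0, 0, 0, 0, 0, 0, 0)
for a triangular matrix the eigenvalues are the diagonal entries, with algebraic multiplicity their repetition count

λ = 0 (multiplicity 7)


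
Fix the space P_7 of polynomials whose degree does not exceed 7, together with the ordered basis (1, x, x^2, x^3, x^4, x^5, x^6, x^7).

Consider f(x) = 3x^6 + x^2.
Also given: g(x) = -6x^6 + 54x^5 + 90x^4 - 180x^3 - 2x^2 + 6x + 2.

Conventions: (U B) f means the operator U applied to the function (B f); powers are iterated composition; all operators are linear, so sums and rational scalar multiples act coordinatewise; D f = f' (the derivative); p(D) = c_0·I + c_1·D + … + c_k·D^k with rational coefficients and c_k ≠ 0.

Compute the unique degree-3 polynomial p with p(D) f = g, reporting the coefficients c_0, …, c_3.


D^0 f = 3x^6 + x^2
D^1 f = 18x^5 + 2x
D^2 f = 90x^4 + 2
D^3 f = 360x^3
matching coefficients of g against c_0 f + c_1 Df + … from the top degree down determines the c_i
solution: c_0 = -2, c_1 = 3, c_2 = 1, c_3 = -1/2

c_0 = -2, c_1 = 3, c_2 = 1, c_3 = -1/2


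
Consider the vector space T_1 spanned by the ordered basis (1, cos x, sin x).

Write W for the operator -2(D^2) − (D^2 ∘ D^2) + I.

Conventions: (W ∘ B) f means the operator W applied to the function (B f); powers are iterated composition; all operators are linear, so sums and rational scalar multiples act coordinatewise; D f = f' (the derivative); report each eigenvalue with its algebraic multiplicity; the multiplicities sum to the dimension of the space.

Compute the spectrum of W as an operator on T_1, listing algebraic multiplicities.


λ = 1 (multiplicity 1), λ = 2 (multiplicity 2)

image of 1: 1
image of cos x: 2cos x
image of sin x: 2sin x
the matrix is diagonal; its diagonal is (1, 2, 2)
for a triangular matrix the eigenvalues are the diagonal entries, with algebraic multiplicity their repetition count


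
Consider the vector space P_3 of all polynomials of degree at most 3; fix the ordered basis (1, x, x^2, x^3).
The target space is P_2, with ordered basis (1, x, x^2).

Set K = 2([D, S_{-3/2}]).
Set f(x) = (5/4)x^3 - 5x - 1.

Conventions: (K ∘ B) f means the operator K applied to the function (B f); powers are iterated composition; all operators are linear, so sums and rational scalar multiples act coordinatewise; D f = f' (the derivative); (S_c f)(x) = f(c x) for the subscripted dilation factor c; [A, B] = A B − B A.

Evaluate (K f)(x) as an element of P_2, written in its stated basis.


S_{-3/2} f = -(135/32)x^3 + (15/2)x - 1
D S_{-3/2} f = -(405/32)x^2 + 15/2
D f = (15/4)x^2 - 5
S_{-3/2} D f = (135/16)x^2 - 5
[D, S_{-3/2}] f = -(675/32)x^2 + 25/2
(2([D, S_{-3/2}])) f = -(675/16)x^2 + 25

the result is g(x) = -(675/16)x^2 + 25


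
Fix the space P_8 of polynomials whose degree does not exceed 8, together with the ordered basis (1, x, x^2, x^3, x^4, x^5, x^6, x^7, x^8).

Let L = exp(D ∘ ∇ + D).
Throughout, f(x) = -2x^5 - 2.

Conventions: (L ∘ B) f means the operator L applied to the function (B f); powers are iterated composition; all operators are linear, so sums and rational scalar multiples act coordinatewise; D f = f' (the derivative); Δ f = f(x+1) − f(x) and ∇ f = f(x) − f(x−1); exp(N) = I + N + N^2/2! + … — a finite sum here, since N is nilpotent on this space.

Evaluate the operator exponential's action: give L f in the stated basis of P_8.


order-1 term: -10x^4 - 40x^3 + 60x^2 - 40x + 10
order-2 term: -20x^3 - 120x^2 + 80
order-3 term: -20x^2 - 120x - 60
order-4 term: -10x - 40
order-5 term: -2
the series for exp(D ∘ ∇ + D) f terminates at order 5
exp(D ∘ ∇ + D) f = -2x^5 - 10x^4 - 60x^3 - 80x^2 - 170x - 14

the image equals g(x) = -2x^5 - 10x^4 - 60x^3 - 80x^2 - 170x - 14


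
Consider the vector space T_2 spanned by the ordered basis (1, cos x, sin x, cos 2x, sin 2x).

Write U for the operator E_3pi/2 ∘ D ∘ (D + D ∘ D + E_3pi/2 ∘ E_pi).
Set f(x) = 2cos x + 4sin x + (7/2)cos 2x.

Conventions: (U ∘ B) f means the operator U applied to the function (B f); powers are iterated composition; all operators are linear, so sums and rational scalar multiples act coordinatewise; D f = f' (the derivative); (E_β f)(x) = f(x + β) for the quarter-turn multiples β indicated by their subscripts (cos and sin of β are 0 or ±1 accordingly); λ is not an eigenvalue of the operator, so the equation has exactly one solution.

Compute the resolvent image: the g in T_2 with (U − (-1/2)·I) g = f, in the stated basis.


g(x) = -(36/17)cos x + (8/17)sin x + (63/481)cos 2x + (140/481)sin 2x

write g with unknown coordinates in the stated basis and equate coefficients in (U − (-1/2)·I) g = f
solving from the highest basis element down gives g = -(36/17)cos x + (8/17)sin x + (63/481)cos 2x + (140/481)sin 2x
check: U g = (52/17)cos x + (64/17)sin x + (1652/481)cos 2x - (70/481)sin 2x
so U g − (-1/2)·g = 2cos x + 4sin x + (7/2)cos 2x = f ✓


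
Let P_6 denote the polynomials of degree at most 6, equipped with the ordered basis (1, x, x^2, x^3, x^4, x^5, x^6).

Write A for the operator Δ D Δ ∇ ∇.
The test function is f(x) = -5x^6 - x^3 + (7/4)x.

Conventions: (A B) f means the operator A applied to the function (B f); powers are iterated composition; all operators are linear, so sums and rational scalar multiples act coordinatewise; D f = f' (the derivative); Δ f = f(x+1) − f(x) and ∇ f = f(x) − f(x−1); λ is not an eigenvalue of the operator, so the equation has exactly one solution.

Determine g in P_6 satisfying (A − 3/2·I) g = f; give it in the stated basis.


g(x) = (10/3)x^6 + (2/3)x^3 + (9593/6)x

write g with unknown coordinates in the stated basis and equate coefficients in (A − 3/2·I) g = f
solving from the highest basis element down gives g = (10/3)x^6 + (2/3)x^3 + (9593/6)x
check: A g = 2400x
so A g − 3/2·g = -5x^6 - x^3 + (7/4)x = f ✓


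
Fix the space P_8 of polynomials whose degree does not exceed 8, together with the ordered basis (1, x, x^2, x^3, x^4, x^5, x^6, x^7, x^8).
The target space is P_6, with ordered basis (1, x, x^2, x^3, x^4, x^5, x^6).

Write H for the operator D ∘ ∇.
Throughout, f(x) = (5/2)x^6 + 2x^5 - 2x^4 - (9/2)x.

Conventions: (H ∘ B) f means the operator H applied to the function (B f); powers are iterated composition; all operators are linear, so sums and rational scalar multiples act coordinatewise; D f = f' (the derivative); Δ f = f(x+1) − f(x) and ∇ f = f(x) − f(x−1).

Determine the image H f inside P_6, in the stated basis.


g(x) = 75x^4 - 110x^3 + 66x^2 - 11x - 3

∇ f = 15x^5 - (55/2)x^4 + 22x^3 - (11/2)x^2 - 3x - 3
D ∇ f = 75x^4 - 110x^3 + 66x^2 - 11x - 3


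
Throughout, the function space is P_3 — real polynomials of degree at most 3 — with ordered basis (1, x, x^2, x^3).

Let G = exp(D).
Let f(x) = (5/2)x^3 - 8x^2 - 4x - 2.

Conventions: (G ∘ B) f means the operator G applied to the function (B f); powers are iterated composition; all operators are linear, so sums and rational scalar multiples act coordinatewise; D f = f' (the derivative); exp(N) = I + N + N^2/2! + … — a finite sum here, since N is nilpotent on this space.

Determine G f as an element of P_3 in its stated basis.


order-1 term: (15/2)x^2 - 16x - 4
order-2 term: (15/2)x - 8
order-3 term: 5/2
the series for exp(D) f terminates at order 3
exp(D) f = (5/2)x^3 - (1/2)x^2 - (25/2)x - 23/2

the result is g(x) = (5/2)x^3 - (1/2)x^2 - (25/2)x - 23/2


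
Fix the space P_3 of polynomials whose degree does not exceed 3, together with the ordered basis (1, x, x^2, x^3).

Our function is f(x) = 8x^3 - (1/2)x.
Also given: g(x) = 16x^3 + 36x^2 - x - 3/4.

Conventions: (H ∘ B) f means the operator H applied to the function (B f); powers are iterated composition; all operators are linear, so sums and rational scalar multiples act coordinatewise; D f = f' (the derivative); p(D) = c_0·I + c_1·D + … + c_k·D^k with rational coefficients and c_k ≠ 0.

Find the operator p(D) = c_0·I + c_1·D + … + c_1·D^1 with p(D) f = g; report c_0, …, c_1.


p(D) = 2·I + (3/2)·D, i.e. c_0 = 2, c_1 = 3/2

D^0 f = 8x^3 - (1/2)x
D^1 f = 24x^2 - 1/2
matching coefficients of g against c_0 f + c_1 Df + … from the top degree down determines the c_i
solution: c_0 = 2, c_1 = 3/2


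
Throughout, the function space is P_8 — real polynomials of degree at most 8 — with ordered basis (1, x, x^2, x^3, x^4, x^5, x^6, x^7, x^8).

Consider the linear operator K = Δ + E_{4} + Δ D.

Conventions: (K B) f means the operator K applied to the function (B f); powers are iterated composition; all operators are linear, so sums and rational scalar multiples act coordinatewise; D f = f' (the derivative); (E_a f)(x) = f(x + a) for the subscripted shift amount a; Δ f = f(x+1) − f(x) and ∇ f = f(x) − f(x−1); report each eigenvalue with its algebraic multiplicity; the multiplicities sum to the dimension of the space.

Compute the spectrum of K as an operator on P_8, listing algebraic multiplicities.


λ = 1 (multiplicity 9)

image of 1: 1
image of x: x + 5
image of x^2: x^2 + 10x + 19
image of x^3: x^3 + 15x^2 + 57x + 68
image of x^4: x^4 + 20x^3 + 114x^2 + 272x + 261
image of x^5: x^5 + 25x^4 + 190x^3 + 680x^2 + 1305x + 1030
image of x^6: x^6 + 30x^5 + 285x^4 + 1360x^3 + 3915x^2 + 6180x + 4103
image of x^7: x^7 + 35x^6 + 399x^5 + 2380x^4 + 9135x^3 + 21630x^2 + 28721x + 16392
image of x^8: x^8 + 40x^7 + 532x^6 + 3808x^5 + 18270x^4 + 57680x^3 + 114884x^2 + 131136x + 65545
the matrix is upper triangular; its diagonal is (1, 1, 1, 1, 1, 1, 1, 1, 1)
for a triangular matrix the eigenvalues are the diagonal entries, with algebraic multiplicity their repetition count


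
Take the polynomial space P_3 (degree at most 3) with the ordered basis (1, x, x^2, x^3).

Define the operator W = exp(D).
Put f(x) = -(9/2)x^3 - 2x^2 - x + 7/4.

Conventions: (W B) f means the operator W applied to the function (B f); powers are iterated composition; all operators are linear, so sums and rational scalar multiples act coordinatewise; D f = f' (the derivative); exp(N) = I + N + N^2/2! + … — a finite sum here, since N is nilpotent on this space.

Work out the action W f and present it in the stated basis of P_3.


the image equals g(x) = -(9/2)x^3 - (31/2)x^2 - (37/2)x - 23/4

order-1 term: -(27/2)x^2 - 4x - 1
order-2 term: -(27/2)x - 2
order-3 term: -9/2
the series for exp(D) f terminates at order 3
exp(D) f = -(9/2)x^3 - (31/2)x^2 - (37/2)x - 23/4


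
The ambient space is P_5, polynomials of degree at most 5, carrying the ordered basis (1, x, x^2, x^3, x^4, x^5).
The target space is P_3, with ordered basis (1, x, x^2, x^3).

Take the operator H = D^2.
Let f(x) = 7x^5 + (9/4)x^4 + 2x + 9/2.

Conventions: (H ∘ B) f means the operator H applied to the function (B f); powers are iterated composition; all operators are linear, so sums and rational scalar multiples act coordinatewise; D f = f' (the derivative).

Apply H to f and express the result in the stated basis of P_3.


the result is g(x) = 140x^3 + 27x^2

D f = 35x^4 + 9x^3 + 2
D D f = 140x^3 + 27x^2


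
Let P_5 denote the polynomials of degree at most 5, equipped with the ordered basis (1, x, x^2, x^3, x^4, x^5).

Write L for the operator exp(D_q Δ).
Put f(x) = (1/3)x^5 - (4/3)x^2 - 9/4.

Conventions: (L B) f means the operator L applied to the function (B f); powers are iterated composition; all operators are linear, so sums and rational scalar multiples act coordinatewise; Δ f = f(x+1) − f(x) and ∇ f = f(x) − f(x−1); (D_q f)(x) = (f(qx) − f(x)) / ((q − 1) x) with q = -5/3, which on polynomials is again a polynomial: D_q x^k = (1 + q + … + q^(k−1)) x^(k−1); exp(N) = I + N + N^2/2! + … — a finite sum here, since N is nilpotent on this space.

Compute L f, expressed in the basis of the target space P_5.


order-1 term: -(340/81)x^3 + (190/27)x^2 - (20/9)x - 1
order-2 term: (340/81)x + 20/27
the series for exp(D_q Δ) f terminates at order 2
exp(D_q Δ) f = (1/3)x^5 - (340/81)x^3 + (154/27)x^2 + (160/81)x - 271/108

g(x) = (1/3)x^5 - (340/81)x^3 + (154/27)x^2 + (160/81)x - 271/108


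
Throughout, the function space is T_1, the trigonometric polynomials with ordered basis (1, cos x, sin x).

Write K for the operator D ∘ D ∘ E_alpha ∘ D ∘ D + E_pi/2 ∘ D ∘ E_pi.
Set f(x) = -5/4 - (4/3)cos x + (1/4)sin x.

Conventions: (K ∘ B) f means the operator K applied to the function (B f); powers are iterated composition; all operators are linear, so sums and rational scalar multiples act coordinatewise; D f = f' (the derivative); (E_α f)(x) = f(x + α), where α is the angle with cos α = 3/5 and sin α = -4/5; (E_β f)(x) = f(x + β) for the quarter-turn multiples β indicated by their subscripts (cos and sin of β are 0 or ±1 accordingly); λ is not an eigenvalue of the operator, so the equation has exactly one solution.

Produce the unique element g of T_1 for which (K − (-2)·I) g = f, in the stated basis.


write g with unknown coordinates in the stated basis and equate coefficients in (K − (-2)·I) g = f
solving from the highest basis element down gives g = -5/8 - (23/68)cos x + (59/408)sin x
check: K g = -(67/102)cos x - (2/51)sin x
so K g − (-2)·g = -5/4 - (4/3)cos x + (1/4)sin x = f ✓

the result is g(x) = -5/8 - (23/68)cos x + (59/408)sin x


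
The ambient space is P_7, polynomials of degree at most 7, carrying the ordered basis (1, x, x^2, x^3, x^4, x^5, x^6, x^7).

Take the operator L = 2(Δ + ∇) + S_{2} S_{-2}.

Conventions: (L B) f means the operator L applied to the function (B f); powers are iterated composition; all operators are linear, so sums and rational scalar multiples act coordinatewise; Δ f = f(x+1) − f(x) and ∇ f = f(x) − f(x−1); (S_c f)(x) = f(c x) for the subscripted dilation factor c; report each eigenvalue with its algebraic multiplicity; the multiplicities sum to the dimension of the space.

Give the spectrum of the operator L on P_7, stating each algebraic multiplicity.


λ = -16384 (multiplicity 1), λ = -1024 (multiplicity 1), λ = -64 (multiplicity 1), λ = -4 (multiplicity 1), λ = 1 (multiplicity 1), λ = 16 (multiplicity 1), λ = 256 (multiplicity 1), λ = 4096 (multiplicity 1)

image of 1: 1
image of x: -4x + 4
image of x^2: 16x^2 + 8x
image of x^3: -64x^3 + 12x^2 + 4
image of x^4: 256x^4 + 16x^3 + 16x
image of x^5: -1024x^5 + 20x^4 + 40x^2 + 4
image of x^6: 4096x^6 + 24x^5 + 80x^3 + 24x
image of x^7: -16384x^7 + 28x^6 + 140x^4 + 84x^2 + 4
the matrix is upper triangular; its diagonal is (1, -4, 16, -64, 256, -1024, 4096, -16384)
for a triangular matrix the eigenvalues are the diagonal entries, with algebraic multiplicity their repetition count


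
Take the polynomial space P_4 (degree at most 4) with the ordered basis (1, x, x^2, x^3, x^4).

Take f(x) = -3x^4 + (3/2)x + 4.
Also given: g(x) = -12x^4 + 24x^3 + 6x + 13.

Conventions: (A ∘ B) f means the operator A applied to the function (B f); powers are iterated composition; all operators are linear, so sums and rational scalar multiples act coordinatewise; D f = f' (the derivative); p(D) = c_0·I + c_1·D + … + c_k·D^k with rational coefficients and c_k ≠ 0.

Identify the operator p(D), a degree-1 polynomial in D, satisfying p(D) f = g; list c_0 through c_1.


c_0 = 4, c_1 = -2

D^0 f = -3x^4 + (3/2)x + 4
D^1 f = -12x^3 + 3/2
matching coefficients of g against c_0 f + c_1 Df + … from the top degree down determines the c_i
solution: c_0 = 4, c_1 = -2


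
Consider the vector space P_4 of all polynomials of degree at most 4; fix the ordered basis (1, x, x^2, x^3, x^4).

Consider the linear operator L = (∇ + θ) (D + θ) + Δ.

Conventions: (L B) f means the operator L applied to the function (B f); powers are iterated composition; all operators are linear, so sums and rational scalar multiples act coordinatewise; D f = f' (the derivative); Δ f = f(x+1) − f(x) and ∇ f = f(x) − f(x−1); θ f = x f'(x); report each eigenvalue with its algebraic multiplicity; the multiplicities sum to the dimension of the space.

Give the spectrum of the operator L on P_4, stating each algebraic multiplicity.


λ = 0 (multiplicity 1), λ = 1 (multiplicity 1), λ = 4 (multiplicity 1), λ = 9 (multiplicity 1), λ = 16 (multiplicity 1)

image of 1: 0
image of x: x + 2
image of x^2: 4x^2 + 8x + 1
image of x^3: 9x^3 + 18x^2 + 1
image of x^4: 16x^4 + 32x^3 - 6x^2 + 8x + 1
the matrix is upper triangular; its diagonal is (0, 1, 4, 9, 16)
for a triangular matrix the eigenvalues are the diagonal entries, with algebraic multiplicity their repetition count


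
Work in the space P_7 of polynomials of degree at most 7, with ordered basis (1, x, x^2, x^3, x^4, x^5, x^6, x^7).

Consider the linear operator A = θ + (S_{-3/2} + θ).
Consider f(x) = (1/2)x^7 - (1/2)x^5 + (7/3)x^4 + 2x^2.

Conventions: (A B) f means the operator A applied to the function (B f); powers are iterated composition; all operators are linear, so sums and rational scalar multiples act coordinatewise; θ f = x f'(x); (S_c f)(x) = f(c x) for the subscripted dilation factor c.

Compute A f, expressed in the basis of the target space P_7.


θ f = (7/2)x^7 - (5/2)x^5 + (28/3)x^4 + 4x^2
S_{-3/2} f = -(2187/256)x^7 + (243/64)x^5 + (189/16)x^4 + (9/2)x^2
θ f = (7/2)x^7 - (5/2)x^5 + (28/3)x^4 + 4x^2
(S_{-3/2} + θ) f = -(1291/256)x^7 + (83/64)x^5 + (1015/48)x^4 + (17/2)x^2
(θ + (S_{-3/2} + θ)) f = -(395/256)x^7 - (77/64)x^5 + (1463/48)x^4 + (25/2)x^2

g(x) = -(395/256)x^7 - (77/64)x^5 + (1463/48)x^4 + (25/2)x^2


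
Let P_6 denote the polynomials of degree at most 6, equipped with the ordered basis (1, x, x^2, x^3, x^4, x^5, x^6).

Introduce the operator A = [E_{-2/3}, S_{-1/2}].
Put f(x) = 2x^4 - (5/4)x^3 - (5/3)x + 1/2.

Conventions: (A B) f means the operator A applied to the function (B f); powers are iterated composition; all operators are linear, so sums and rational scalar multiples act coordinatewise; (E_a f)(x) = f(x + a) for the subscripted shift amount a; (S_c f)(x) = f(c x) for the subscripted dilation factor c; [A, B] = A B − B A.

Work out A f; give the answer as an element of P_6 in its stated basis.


the image equals g(x) = -x^3 - (31/16)x^2 - (47/24)x - 265/108

S_{-1/2} f = (1/8)x^4 + (5/32)x^3 + (5/6)x + 1/2
E_{-2/3} S_{-1/2} f = (1/8)x^4 - (17/96)x^3 + (1/48)x^2 + (193/216)x - 25/324
E_{-2/3} f = 2x^4 - (79/12)x^3 + (47/6)x^2 - (154/27)x + 385/162
S_{-1/2} E_{-2/3} f = (1/8)x^4 + (79/96)x^3 + (47/24)x^2 + (77/27)x + 385/162
[E_{-2/3}, S_{-1/2}] f = -x^3 - (31/16)x^2 - (47/24)x - 265/108


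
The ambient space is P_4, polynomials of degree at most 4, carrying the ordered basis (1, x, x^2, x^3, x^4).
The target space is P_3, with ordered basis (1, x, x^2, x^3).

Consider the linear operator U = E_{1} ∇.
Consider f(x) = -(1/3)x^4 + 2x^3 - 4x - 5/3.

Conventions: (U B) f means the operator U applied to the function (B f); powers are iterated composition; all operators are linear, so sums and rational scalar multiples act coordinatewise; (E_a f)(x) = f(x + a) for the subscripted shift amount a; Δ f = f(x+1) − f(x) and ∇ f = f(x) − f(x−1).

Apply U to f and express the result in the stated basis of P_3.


the image equals g(x) = -(4/3)x^3 + 4x^2 + (14/3)x - 7/3

∇ f = -(4/3)x^3 + 8x^2 - (22/3)x - 5/3
E_{1} ∇ f = -(4/3)x^3 + 4x^2 + (14/3)x - 7/3


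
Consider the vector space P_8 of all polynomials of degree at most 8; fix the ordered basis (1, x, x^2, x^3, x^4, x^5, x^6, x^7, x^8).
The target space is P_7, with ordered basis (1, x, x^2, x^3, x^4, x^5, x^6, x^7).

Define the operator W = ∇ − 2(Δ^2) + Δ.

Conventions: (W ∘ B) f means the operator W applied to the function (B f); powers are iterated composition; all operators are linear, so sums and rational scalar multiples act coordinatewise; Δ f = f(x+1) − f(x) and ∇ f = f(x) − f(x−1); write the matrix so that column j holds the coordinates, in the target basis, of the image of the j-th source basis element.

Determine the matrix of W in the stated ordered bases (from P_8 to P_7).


the matrix is [[0, 2, -4, -10, -28, -58, -124, -250, -508]; [0, 0, 4, -12, -40, -140, -348, -868, -2000]; [0, 0, 0, 6, -24, -100, -420, -1218, -3472]; [0, 0, 0, 0, 8, -40, -200, -980, -3248]; [0, 0, 0, 0, 0, 10, -60, -350, -1960]; [0, 0, 0, 0, 0, 0, 12, -84, -560]; [0, 0, 0, 0, 0, 0, 0, 14, -112]; [0, 0, 0, 0, 0, 0, 0, 0, 16]] (rows listed top to bottom)

image of 1: 0
image of x: 2
image of x^2: 4x - 4
image of x^3: 6x^2 - 12x - 10
image of x^4: 8x^3 - 24x^2 - 40x - 28
image of x^5: 10x^4 - 40x^3 - 100x^2 - 140x - 58
image of x^6: 12x^5 - 60x^4 - 200x^3 - 420x^2 - 348x - 124
image of x^7: 14x^6 - 84x^5 - 350x^4 - 980x^3 - 1218x^2 - 868x - 250
image of x^8: 16x^7 - 112x^6 - 560x^5 - 1960x^4 - 3248x^3 - 3472x^2 - 2000x - 508
each image's coordinates form column j of the matrix


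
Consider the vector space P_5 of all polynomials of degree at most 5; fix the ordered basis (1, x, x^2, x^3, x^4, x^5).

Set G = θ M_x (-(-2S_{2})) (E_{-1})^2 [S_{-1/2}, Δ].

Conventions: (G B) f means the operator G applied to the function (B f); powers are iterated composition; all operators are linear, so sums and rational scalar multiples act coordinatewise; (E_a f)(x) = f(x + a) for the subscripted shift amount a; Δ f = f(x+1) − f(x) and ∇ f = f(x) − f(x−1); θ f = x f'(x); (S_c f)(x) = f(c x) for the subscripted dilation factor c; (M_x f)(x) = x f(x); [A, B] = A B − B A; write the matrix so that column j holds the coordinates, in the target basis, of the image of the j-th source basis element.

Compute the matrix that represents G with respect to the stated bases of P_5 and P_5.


image of 1: 0
image of x: 3x
image of x^2: -12x^2 + (15/2)x
image of x^3: 27x^3 - 45x^2 + (63/4)x
image of x^4: -48x^4 + 135x^3 - 126x^2 + (255/8)x
image of x^5: 75x^5 - 300x^4 + (945/2)x^3 - (1275/4)x^2 + (1023/16)x
each image's coordinates form column j of the matrix

the matrix is [[0, 0, 0, 0, 0, 0]; [0, 3, 15/2, 63/4, 255/8, 1023/16]; [0, 0, -12, -45, -126, -1275/4]; [0, 0, 0, 27, 135, 945/2]; [0, 0, 0, 0, -48, -300]; [0, 0, 0, 0, 0, 75]] (rows listed top to bottom)


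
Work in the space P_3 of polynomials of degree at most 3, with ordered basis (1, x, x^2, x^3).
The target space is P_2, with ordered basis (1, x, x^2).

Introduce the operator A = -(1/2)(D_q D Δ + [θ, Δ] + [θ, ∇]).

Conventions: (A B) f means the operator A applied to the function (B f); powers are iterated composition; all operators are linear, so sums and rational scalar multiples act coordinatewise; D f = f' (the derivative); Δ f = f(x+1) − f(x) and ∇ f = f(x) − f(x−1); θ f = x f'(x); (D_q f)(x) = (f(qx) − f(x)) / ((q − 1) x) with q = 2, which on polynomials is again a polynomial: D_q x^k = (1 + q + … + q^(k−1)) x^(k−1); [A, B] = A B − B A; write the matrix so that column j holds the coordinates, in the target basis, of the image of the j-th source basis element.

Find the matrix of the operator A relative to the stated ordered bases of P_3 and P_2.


the matrix is [[0, 1, 0, 0]; [0, 0, 2, 0]; [0, 0, 0, 3]] (rows listed top to bottom)

image of 1: 0
image of x: 1
image of x^2: 2x
image of x^3: 3x^2
each image's coordinates form column j of the matrix


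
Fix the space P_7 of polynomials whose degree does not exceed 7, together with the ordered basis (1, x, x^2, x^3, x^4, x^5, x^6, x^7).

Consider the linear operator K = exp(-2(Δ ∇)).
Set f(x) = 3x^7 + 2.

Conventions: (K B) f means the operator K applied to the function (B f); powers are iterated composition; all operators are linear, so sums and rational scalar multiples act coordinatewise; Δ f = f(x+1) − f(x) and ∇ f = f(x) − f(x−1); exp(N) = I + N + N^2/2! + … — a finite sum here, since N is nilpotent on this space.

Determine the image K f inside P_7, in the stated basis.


order-1 term: -252x^5 - 420x^3 - 84x
order-2 term: 5040x^3 + 5040x
order-3 term: -20160x
the series for exp(-2(Δ ∇)) f terminates at order 3
exp(-2(Δ ∇)) f = 3x^7 - 252x^5 + 4620x^3 - 15204x + 2

the result is g(x) = 3x^7 - 252x^5 + 4620x^3 - 15204x + 2


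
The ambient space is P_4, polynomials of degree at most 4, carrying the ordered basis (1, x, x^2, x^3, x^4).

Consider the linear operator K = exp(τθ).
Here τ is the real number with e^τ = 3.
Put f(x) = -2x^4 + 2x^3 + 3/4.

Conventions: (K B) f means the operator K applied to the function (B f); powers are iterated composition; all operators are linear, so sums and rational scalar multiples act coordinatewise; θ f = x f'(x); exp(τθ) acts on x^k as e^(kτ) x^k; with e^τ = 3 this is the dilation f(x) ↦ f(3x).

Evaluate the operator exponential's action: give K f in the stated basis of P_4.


exp(τθ) x^k = e^(kτ) x^k; with e^τ = 3 this sends x^k to 3^k x^k
x^3 ↦ 27 x^3
x^4 ↦ 81 x^4
applying this coordinatewise to f: exp(τθ) f = -162x^4 + 54x^3 + 3/4

the image equals g(x) = -162x^4 + 54x^3 + 3/4


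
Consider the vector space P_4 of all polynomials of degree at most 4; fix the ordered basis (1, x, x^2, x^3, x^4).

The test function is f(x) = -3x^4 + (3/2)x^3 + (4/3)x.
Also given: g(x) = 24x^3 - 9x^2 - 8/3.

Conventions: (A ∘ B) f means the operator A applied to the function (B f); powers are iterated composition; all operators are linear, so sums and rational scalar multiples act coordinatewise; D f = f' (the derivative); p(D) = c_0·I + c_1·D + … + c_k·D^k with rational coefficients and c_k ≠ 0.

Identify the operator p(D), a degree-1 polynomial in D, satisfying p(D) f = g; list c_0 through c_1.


c_0 = 0, c_1 = -2

D^0 f = -3x^4 + (3/2)x^3 + (4/3)x
D^1 f = -12x^3 + (9/2)x^2 + 4/3
matching coefficients of g against c_0 f + c_1 Df + … from the top degree down determines the c_i
solution: c_0 = 0, c_1 = -2


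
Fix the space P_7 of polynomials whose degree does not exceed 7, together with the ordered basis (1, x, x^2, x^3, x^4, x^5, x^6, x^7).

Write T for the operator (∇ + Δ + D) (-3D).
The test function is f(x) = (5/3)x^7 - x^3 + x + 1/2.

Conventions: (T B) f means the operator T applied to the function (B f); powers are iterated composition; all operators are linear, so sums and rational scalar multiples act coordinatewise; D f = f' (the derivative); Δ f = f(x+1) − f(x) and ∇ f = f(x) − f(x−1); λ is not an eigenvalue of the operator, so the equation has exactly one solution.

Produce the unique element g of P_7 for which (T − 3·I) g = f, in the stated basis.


write g with unknown coordinates in the stated basis and equate coefficients in (T − 3·I) g = f
solving from the highest basis element down gives g = -(5/9)x^7 + 70x^5 - (36397/9)x^3 + (210121/3)x - 1/6
check: T g = 210x^5 - (36400/3)x^3 + 210122x
so T g − 3·g = (5/3)x^7 - x^3 + x + 1/2 = f ✓

the image equals g(x) = -(5/9)x^7 + 70x^5 - (36397/9)x^3 + (210121/3)x - 1/6


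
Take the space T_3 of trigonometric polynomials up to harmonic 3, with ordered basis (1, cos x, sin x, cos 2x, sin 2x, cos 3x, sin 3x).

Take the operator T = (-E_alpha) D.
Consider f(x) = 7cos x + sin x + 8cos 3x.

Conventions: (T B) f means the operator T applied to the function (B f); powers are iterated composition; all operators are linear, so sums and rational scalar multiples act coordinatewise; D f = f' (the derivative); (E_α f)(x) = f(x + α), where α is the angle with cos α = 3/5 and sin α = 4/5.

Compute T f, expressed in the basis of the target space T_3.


g(x) = 5cos x + 5sin x + (1056/125)cos 3x - (2808/125)sin 3x

D f = cos x - 7sin x - 24sin 3x
E_alpha D f = -5cos x - 5sin x - (1056/125)cos 3x + (2808/125)sin 3x
(-E_alpha) D f = 5cos x + 5sin x + (1056/125)cos 3x - (2808/125)sin 3x
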